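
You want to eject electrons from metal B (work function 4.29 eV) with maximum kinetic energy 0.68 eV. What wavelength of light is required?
249.47 nm

From Einstein's equation: KE_max = hc/λ - φ

Rearranging for λ:
hc/λ = KE_max + φ
λ = hc/(KE_max + φ)

Required photon energy:
E_photon = KE_max + φ = 0.68 + 4.29 = 4.97 eV

Required wavelength:
λ = hc/E_photon = (6.626×10⁻³⁴)(3×10⁸) / (4.97 × 1.602×10⁻¹⁹)
λ = 249.47 nm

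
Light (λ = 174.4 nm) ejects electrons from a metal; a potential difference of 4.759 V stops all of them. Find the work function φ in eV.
2.35 eV

The stopping potential gives the maximum kinetic energy: KE_max = eV_s = 4.759 eV

From Einstein's photoelectric equation: KE_max = hc/λ - φ
Rearranging: φ = hc/λ - KE_max

Calculate photon energy:
E_photon = hc/λ = (6.626×10⁻³⁴ J·s)(3×10⁸ m/s) / (174.4×10⁻⁹ m) = 7.1092 eV

Therefore:
φ = 7.1092 - 4.759 = 2.35 eV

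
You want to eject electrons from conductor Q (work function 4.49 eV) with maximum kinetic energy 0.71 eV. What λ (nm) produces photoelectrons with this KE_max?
238.43 nm

From Einstein's equation: KE_max = hc/λ - φ

Rearranging for λ:
hc/λ = KE_max + φ
λ = hc/(KE_max + φ)

Required photon energy:
E_photon = KE_max + φ = 0.71 + 4.49 = 5.20 eV

Required wavelength:
λ = hc/E_photon = (6.626×10⁻³⁴)(3×10⁸) / (5.20 × 1.602×10⁻¹⁹)
λ = 238.43 nm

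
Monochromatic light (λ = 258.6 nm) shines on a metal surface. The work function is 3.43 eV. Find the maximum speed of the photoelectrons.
6.9279e+05 m/s

First, find the maximum kinetic energy:
E_photon = hc/λ = 4.7944 eV
KE_max = E_photon - φ = 4.7944 - 3.43 = 1.3644 eV

Convert to Joules: KE_max = 1.3644 × 1.602×10⁻¹⁹ J = 2.1861e-19 J

Then use KE = ½mv² to find velocity:
v = √(2·KE/m) = √(2 × 2.1861e-19 J / 9.109e-31 kg)
v = 6.9279e+05 m/s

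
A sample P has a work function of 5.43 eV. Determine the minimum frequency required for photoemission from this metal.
1.3130e+15 Hz

The threshold frequency is when the photon energy equals the work function:
hf₀ = φ

Solving for f₀:
f₀ = φ/h = (5.43 eV × 1.602×10⁻¹⁹ J/eV) / (6.626×10⁻³⁴ J·s)
f₀ = 1.3130e+15 Hz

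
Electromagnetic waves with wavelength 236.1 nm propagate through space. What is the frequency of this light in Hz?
1.2698e+15 Hz

Using the wave equation: c = fλ

Solving for frequency:
f = c/λ = (3×10⁸ m/s) / (236.1×10⁻⁹ m)
f = 1.2698e+15 Hz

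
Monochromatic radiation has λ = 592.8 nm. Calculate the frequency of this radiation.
5.0572e+14 Hz

Using the wave equation: c = fλ

Solving for frequency:
f = c/λ = (3×10⁸ m/s) / (592.8×10⁻⁹ m)
f = 5.0572e+14 Hz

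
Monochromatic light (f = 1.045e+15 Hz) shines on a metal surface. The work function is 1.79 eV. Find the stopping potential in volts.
2.5318 V

The stopping potential V_s satisfies: eV_s = KE_max

First, find KE_max using Einstein's equation:
E_photon = hf = (6.626×10⁻³⁴ J·s)(1.045e+15 Hz) = 4.3218 eV
KE_max = E_photon - φ = 4.3218 - 1.79 = 2.5318 eV

Since eV_s = KE_max:
V_s = KE_max/e = 2.5318 V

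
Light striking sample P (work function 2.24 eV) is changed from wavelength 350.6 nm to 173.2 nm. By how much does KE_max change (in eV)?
3.6221 eV

Using Einstein's equation: KE_max = hc/λ - φ

For λ₁ = 350.6 nm:
KE₁ = hc/λ₁ - φ = 3.5363 - 2.24 = 1.2963 eV

For λ₂ = 173.2 nm:
KE₂ = hc/λ₂ - φ = 7.1584 - 2.24 = 4.9184 eV

Change in KE:
ΔKE = KE₂ - KE₁ = 4.9184 - 1.2963 = 3.6221 eV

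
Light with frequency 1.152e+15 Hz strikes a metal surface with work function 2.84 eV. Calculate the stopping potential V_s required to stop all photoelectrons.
1.9243 V

The stopping potential V_s satisfies: eV_s = KE_max

First, find KE_max using Einstein's equation:
E_photon = hf = (6.626×10⁻³⁴ J·s)(1.152e+15 Hz) = 4.7643 eV
KE_max = E_photon - φ = 4.7643 - 2.84 = 1.9243 eV

Since eV_s = KE_max:
V_s = KE_max/e = 1.9243 V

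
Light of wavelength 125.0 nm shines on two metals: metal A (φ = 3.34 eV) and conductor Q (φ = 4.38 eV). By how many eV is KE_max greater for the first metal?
1.0400 eV

Using KE_max = hc/λ - φ for each metal:

Photon energy: E = hc/λ = 9.9187 eV

For metal A (φ₁ = 3.34 eV):
KE₁ = E - φ₁ = 9.9187 - 3.34 = 6.5787 eV

For conductor Q (φ₂ = 4.38 eV):
KE₂ = E - φ₂ = 9.9187 - 4.38 = 5.5387 eV

Difference:
ΔKE = KE₁ - KE₂ = 6.5787 - 5.5387 = 1.0400 eV

Note: The difference equals the difference in work functions: 4.38 - 3.34 = 1.04 eV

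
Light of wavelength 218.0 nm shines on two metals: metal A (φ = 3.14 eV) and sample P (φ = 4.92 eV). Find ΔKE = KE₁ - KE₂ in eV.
1.7800 eV

Using KE_max = hc/λ - φ for each metal:

Photon energy: E = hc/λ = 5.6873 eV

For metal A (φ₁ = 3.14 eV):
KE₁ = E - φ₁ = 5.6873 - 3.14 = 2.5473 eV

For sample P (φ₂ = 4.92 eV):
KE₂ = E - φ₂ = 5.6873 - 4.92 = 0.7673 eV

Difference:
ΔKE = KE₁ - KE₂ = 2.5473 - 0.7673 = 1.7800 eV

Note: The difference equals the difference in work functions: 4.92 - 3.14 = 1.78 eV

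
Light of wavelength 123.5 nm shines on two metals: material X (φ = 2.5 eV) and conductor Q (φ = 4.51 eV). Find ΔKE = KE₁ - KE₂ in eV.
2.0100 eV

Using KE_max = hc/λ - φ for each metal:

Photon energy: E = hc/λ = 10.0392 eV

For material X (φ₁ = 2.5 eV):
KE₁ = E - φ₁ = 10.0392 - 2.5 = 7.5392 eV

For conductor Q (φ₂ = 4.51 eV):
KE₂ = E - φ₂ = 10.0392 - 4.51 = 5.5292 eV

Difference:
ΔKE = KE₁ - KE₂ = 7.5392 - 5.5292 = 2.0100 eV

Note: The difference equals the difference in work functions: 4.51 - 2.5 = 2.01 eV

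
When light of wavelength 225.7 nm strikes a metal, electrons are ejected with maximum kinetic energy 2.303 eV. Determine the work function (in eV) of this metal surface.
3.19 eV

From Einstein's photoelectric equation: KE_max = hf - φ = hc/λ - φ

Rearranging for φ:
φ = hc/λ - KE_max

Calculate photon energy:
E_photon = hc/λ = 5.4933 eV

Therefore:
φ = 5.4933 - 2.303 = 3.19 eV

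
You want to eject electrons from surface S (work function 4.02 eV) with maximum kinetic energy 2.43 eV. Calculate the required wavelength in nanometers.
192.22 nm

From Einstein's equation: KE_max = hc/λ - φ

Rearranging for λ:
hc/λ = KE_max + φ
λ = hc/(KE_max + φ)

Required photon energy:
E_photon = KE_max + φ = 2.43 + 4.02 = 6.45 eV

Required wavelength:
λ = hc/E_photon = (6.626×10⁻³⁴)(3×10⁸) / (6.45 × 1.602×10⁻¹⁹)
λ = 192.22 nm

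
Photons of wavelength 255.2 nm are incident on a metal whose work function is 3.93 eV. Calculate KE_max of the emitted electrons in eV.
0.9283 eV

Using Einstein's photoelectric equation: KE_max = hf - φ = hc/λ - φ

First, calculate the photon energy:
E_photon = hc/λ = (6.626×10⁻³⁴ J·s)(3×10⁸ m/s) / (255.2×10⁻⁹ m)
E_photon = 4.8583 eV

Then, the maximum kinetic energy:
KE_max = E_photon - φ = 4.8583 eV - 3.93 eV = 0.9283 eV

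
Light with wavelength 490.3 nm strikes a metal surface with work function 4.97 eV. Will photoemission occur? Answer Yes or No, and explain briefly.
No

For photoemission, the photon energy must exceed the work function.

Photon energy: E = hc/λ = 2.5287 eV
Work function: φ = 4.97 eV

Since E_photon (2.5287 eV) < φ (4.97 eV), photoemission will NOT occur.
The threshold wavelength is λ₀ = hc/φ = 249.5 nm.
Since 490.3 nm > 249.5 nm, the photons lack sufficient energy.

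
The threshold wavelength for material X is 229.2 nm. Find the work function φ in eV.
5.41 eV

At the threshold wavelength, photon energy equals work function:
φ = hc/λ₀

Calculating:
φ = (6.626×10⁻³⁴ J·s)(3×10⁸ m/s) / (229.2×10⁻⁹ m)
φ = 5.41 eV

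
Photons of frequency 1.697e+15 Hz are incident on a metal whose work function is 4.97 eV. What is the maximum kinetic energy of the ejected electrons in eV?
2.0482 eV

Using Einstein's photoelectric equation: KE_max = hf - φ

First, calculate the photon energy:
E_photon = hf = (6.626×10⁻³⁴ J·s)(1.697e+15 Hz)
E_photon = 7.0182 eV

Then, the maximum kinetic energy:
KE_max = E_photon - φ = 7.0182 eV - 4.97 eV = 2.0482 eV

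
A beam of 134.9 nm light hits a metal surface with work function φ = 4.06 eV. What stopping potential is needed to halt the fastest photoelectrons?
5.1308 V

The stopping potential V_s satisfies: eV_s = KE_max

First, find KE_max using Einstein's equation:
E_photon = hc/λ = 9.1908 eV
KE_max = E_photon - φ = 9.1908 - 4.06 = 5.1308 eV

Since eV_s = KE_max:
V_s = KE_max/e = 5.1308 V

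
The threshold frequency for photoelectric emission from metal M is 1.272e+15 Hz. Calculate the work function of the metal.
5.26 eV

At the threshold frequency, photon energy equals work function:
φ = hf₀

Calculating:
φ = (6.626×10⁻³⁴ J·s)(1.272e+15 Hz)
φ = 5.26 eV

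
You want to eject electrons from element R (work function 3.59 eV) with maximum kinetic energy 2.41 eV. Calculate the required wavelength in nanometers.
206.64 nm

From Einstein's equation: KE_max = hc/λ - φ

Rearranging for λ:
hc/λ = KE_max + φ
λ = hc/(KE_max + φ)

Required photon energy:
E_photon = KE_max + φ = 2.41 + 3.59 = 6.00 eV

Required wavelength:
λ = hc/E_photon = (6.626×10⁻³⁴)(3×10⁸) / (6.00 × 1.602×10⁻¹⁹)
λ = 206.64 nm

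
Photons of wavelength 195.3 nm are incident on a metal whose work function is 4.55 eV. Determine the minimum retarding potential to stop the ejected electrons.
1.7984 V

The stopping potential V_s satisfies: eV_s = KE_max

First, find KE_max using Einstein's equation:
E_photon = hc/λ = 6.3484 eV
KE_max = E_photon - φ = 6.3484 - 4.55 = 1.7984 eV

Since eV_s = KE_max:
V_s = KE_max/e = 1.7984 V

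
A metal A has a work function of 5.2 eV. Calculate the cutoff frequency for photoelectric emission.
1.2574e+15 Hz

The threshold frequency is when the photon energy equals the work function:
hf₀ = φ

Solving for f₀:
f₀ = φ/h = (5.2 eV × 1.602×10⁻¹⁹ J/eV) / (6.626×10⁻³⁴ J·s)
f₀ = 1.2574e+15 Hz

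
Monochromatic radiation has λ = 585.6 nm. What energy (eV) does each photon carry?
2.1172 eV

Using E = hf = hc/λ:

E = hc/λ = (6.626×10⁻³⁴ J·s)(3×10⁸ m/s) / (585.6×10⁻⁹ m)
E = 2.1172 eV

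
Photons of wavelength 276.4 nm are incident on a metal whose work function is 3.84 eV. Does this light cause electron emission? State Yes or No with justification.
Yes

For photoemission, the photon energy must exceed the work function.

Photon energy: E = hc/λ = 4.4857 eV
Work function: φ = 3.84 eV

Since E_photon (4.4857 eV) > φ (3.84 eV), photoemission WILL occur.
The threshold wavelength is λ₀ = hc/φ = 322.9 nm.
Since 276.4 nm < 322.9 nm, the light has sufficient energy.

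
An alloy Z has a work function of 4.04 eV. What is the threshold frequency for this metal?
9.7687e+14 Hz

The threshold frequency is when the photon energy equals the work function:
hf₀ = φ

Solving for f₀:
f₀ = φ/h = (4.04 eV × 1.602×10⁻¹⁹ J/eV) / (6.626×10⁻³⁴ J·s)
f₀ = 9.7687e+14 Hz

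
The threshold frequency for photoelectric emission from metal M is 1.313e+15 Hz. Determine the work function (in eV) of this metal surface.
5.43 eV

At the threshold frequency, photon energy equals work function:
φ = hf₀

Calculating:
φ = (6.626×10⁻³⁴ J·s)(1.313e+15 Hz)
φ = 5.43 eV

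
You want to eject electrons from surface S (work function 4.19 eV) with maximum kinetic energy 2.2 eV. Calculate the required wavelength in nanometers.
194.03 nm

From Einstein's equation: KE_max = hc/λ - φ

Rearranging for λ:
hc/λ = KE_max + φ
λ = hc/(KE_max + φ)

Required photon energy:
E_photon = KE_max + φ = 2.2 + 4.19 = 6.39 eV

Required wavelength:
λ = hc/E_photon = (6.626×10⁻³⁴)(3×10⁸) / (6.39 × 1.602×10⁻¹⁹)
λ = 194.03 nm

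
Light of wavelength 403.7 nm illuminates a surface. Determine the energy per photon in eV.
3.0712 eV

Using E = hf = hc/λ:

E = hc/λ = (6.626×10⁻³⁴ J·s)(3×10⁸ m/s) / (403.7×10⁻⁹ m)
E = 3.0712 eV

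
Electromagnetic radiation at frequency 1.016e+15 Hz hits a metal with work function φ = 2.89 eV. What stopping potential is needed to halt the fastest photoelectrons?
1.3118 V

The stopping potential V_s satisfies: eV_s = KE_max

First, find KE_max using Einstein's equation:
E_photon = hf = (6.626×10⁻³⁴ J·s)(1.016e+15 Hz) = 4.2018 eV
KE_max = E_photon - φ = 4.2018 - 2.89 = 1.3118 eV

Since eV_s = KE_max:
V_s = KE_max/e = 1.3118 V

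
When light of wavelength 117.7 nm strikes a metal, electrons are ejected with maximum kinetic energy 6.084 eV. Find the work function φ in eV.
4.45 eV

From Einstein's photoelectric equation: KE_max = hf - φ = hc/λ - φ

Rearranging for φ:
φ = hc/λ - KE_max

Calculate photon energy:
E_photon = hc/λ = 10.5339 eV

Therefore:
φ = 10.5339 - 6.084 = 4.45 eV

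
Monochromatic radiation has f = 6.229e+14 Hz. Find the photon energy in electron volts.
2.5761 eV

Using E = hf:

E = hf = (6.626×10⁻³⁴ J·s)(6.229e+14 Hz)
E = 2.5761 eV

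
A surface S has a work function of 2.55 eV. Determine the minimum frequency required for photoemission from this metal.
6.1659e+14 Hz

The threshold frequency is when the photon energy equals the work function:
hf₀ = φ

Solving for f₀:
f₀ = φ/h = (2.55 eV × 1.602×10⁻¹⁹ J/eV) / (6.626×10⁻³⁴ J·s)
f₀ = 6.1659e+14 Hz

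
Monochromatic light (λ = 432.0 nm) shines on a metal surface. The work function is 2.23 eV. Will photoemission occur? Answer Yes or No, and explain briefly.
Yes

For photoemission, the photon energy must exceed the work function.

Photon energy: E = hc/λ = 2.8700 eV
Work function: φ = 2.23 eV

Since E_photon (2.8700 eV) > φ (2.23 eV), photoemission WILL occur.
The threshold wavelength is λ₀ = hc/φ = 556.0 nm.
Since 432.0 nm < 556.0 nm, the light has sufficient energy.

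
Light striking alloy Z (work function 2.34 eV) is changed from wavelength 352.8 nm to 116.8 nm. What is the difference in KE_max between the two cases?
7.1008 eV

Using Einstein's equation: KE_max = hc/λ - φ

For λ₁ = 352.8 nm:
KE₁ = hc/λ₁ - φ = 3.5143 - 2.34 = 1.1743 eV

For λ₂ = 116.8 nm:
KE₂ = hc/λ₂ - φ = 10.6151 - 2.34 = 8.2751 eV

Change in KE:
ΔKE = KE₂ - KE₁ = 8.2751 - 1.1743 = 7.1008 eV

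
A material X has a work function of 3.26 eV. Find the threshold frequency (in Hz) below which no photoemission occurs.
7.8826e+14 Hz

The threshold frequency is when the photon energy equals the work function:
hf₀ = φ

Solving for f₀:
f₀ = φ/h = (3.26 eV × 1.602×10⁻¹⁹ J/eV) / (6.626×10⁻³⁴ J·s)
f₀ = 7.8826e+14 Hz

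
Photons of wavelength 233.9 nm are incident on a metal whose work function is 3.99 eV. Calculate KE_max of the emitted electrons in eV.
1.3107 eV

Using Einstein's photoelectric equation: KE_max = hf - φ = hc/λ - φ

First, calculate the photon energy:
E_photon = hc/λ = (6.626×10⁻³⁴ J·s)(3×10⁸ m/s) / (233.9×10⁻⁹ m)
E_photon = 5.3007 eV

Then, the maximum kinetic energy:
KE_max = E_photon - φ = 5.3007 eV - 3.99 eV = 1.3107 eV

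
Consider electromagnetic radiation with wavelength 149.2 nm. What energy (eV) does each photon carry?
8.3099 eV

Using E = hf = hc/λ:

E = hc/λ = (6.626×10⁻³⁴ J·s)(3×10⁸ m/s) / (149.2×10⁻⁹ m)
E = 8.3099 eV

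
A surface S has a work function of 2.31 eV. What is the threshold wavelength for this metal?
536.73 nm

The threshold wavelength is when the photon energy equals the work function:
hc/λ₀ = φ

Solving for λ₀:
λ₀ = hc/φ = (6.626×10⁻³⁴ J·s)(3×10⁸ m/s) / (2.31 eV × 1.602×10⁻¹⁹ J/eV)
λ₀ = 536.73 nm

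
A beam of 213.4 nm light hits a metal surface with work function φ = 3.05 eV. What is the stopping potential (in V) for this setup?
2.7599 V

The stopping potential V_s satisfies: eV_s = KE_max

First, find KE_max using Einstein's equation:
E_photon = hc/λ = 5.8099 eV
KE_max = E_photon - φ = 5.8099 - 3.05 = 2.7599 eV

Since eV_s = KE_max:
V_s = KE_max/e = 2.7599 V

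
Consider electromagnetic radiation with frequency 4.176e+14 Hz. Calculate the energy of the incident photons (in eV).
1.7271 eV

Using E = hf:

E = hf = (6.626×10⁻³⁴ J·s)(4.176e+14 Hz)
E = 1.7271 eV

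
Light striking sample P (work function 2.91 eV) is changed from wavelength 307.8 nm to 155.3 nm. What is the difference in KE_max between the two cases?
3.9555 eV

Using Einstein's equation: KE_max = hc/λ - φ

For λ₁ = 307.8 nm:
KE₁ = hc/λ₁ - φ = 4.0281 - 2.91 = 1.1181 eV

For λ₂ = 155.3 nm:
KE₂ = hc/λ₂ - φ = 7.9835 - 2.91 = 5.0735 eV

Change in KE:
ΔKE = KE₂ - KE₁ = 5.0735 - 1.1181 = 3.9555 eV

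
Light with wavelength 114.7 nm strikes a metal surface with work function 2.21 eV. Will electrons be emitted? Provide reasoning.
Yes

For photoemission, the photon energy must exceed the work function.

Photon energy: E = hc/λ = 10.8094 eV
Work function: φ = 2.21 eV

Since E_photon (10.8094 eV) > φ (2.21 eV), photoemission WILL occur.
The threshold wavelength is λ₀ = hc/φ = 561.0 nm.
Since 114.7 nm < 561.0 nm, the light has sufficient energy.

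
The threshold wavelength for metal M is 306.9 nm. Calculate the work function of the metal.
4.04 eV

At the threshold wavelength, photon energy equals work function:
φ = hc/λ₀

Calculating:
φ = (6.626×10⁻³⁴ J·s)(3×10⁸ m/s) / (306.9×10⁻⁹ m)
φ = 4.04 eV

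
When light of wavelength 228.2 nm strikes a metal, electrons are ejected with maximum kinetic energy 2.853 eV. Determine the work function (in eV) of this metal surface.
2.58 eV

From Einstein's photoelectric equation: KE_max = hf - φ = hc/λ - φ

Rearranging for φ:
φ = hc/λ - KE_max

Calculate photon energy:
E_photon = hc/λ = 5.4331 eV

Therefore:
φ = 5.4331 - 2.853 = 2.58 eV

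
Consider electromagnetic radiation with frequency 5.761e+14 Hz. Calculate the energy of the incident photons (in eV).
2.3826 eV

Using E = hf:

E = hf = (6.626×10⁻³⁴ J·s)(5.761e+14 Hz)
E = 2.3826 eV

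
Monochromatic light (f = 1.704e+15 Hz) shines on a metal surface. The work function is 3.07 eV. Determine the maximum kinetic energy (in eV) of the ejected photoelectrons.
3.9772 eV

Using Einstein's photoelectric equation: KE_max = hf - φ

First, calculate the photon energy:
E_photon = hf = (6.626×10⁻³⁴ J·s)(1.704e+15 Hz)
E_photon = 7.0472 eV

Then, the maximum kinetic energy:
KE_max = E_photon - φ = 7.0472 eV - 3.07 eV = 3.9772 eV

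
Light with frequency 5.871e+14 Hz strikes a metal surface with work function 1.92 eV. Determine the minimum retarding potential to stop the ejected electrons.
0.5081 V

The stopping potential V_s satisfies: eV_s = KE_max

First, find KE_max using Einstein's equation:
E_photon = hf = (6.626×10⁻³⁴ J·s)(5.871e+14 Hz) = 2.4281 eV
KE_max = E_photon - φ = 2.4281 - 1.92 = 0.5081 eV

Since eV_s = KE_max:
V_s = KE_max/e = 0.5081 V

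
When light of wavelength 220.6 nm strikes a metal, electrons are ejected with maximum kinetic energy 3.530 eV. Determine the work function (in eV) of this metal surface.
2.09 eV

From Einstein's photoelectric equation: KE_max = hf - φ = hc/λ - φ

Rearranging for φ:
φ = hc/λ - KE_max

Calculate photon energy:
E_photon = hc/λ = 5.6203 eV

Therefore:
φ = 5.6203 - 3.530 = 2.09 eV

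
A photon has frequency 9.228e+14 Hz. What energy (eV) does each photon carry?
3.8164 eV

Using E = hf:

E = hf = (6.626×10⁻³⁴ J·s)(9.228e+14 Hz)
E = 3.8164 eV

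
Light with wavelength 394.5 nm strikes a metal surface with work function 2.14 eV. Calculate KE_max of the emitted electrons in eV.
1.0028 eV

Using Einstein's photoelectric equation: KE_max = hf - φ = hc/λ - φ

First, calculate the photon energy:
E_photon = hc/λ = (6.626×10⁻³⁴ J·s)(3×10⁸ m/s) / (394.5×10⁻⁹ m)
E_photon = 3.1428 eV

Then, the maximum kinetic energy:
KE_max = E_photon - φ = 3.1428 eV - 2.14 eV = 1.0028 eV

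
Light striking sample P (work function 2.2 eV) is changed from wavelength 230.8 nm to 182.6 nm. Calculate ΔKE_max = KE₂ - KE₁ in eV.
1.4180 eV

Using Einstein's equation: KE_max = hc/λ - φ

For λ₁ = 230.8 nm:
KE₁ = hc/λ₁ - φ = 5.3719 - 2.2 = 3.1719 eV

For λ₂ = 182.6 nm:
KE₂ = hc/λ₂ - φ = 6.7899 - 2.2 = 4.5899 eV

Change in KE:
ΔKE = KE₂ - KE₁ = 4.5899 - 3.1719 = 1.4180 eV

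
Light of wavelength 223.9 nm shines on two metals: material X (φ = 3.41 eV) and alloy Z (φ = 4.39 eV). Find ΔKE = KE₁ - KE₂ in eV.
0.9800 eV

Using KE_max = hc/λ - φ for each metal:

Photon energy: E = hc/λ = 5.5375 eV

For material X (φ₁ = 3.41 eV):
KE₁ = E - φ₁ = 5.5375 - 3.41 = 2.1275 eV

For alloy Z (φ₂ = 4.39 eV):
KE₂ = E - φ₂ = 5.5375 - 4.39 = 1.1475 eV

Difference:
ΔKE = KE₁ - KE₂ = 2.1275 - 1.1475 = 0.9800 eV

Note: The difference equals the difference in work functions: 4.39 - 3.41 = 0.98 eV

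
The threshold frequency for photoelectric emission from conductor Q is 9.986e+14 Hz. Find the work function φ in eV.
4.13 eV

At the threshold frequency, photon energy equals work function:
φ = hf₀

Calculating:
φ = (6.626×10⁻³⁴ J·s)(9.986e+14 Hz)
φ = 4.13 eV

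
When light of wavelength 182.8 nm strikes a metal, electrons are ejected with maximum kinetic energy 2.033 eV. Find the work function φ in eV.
4.75 eV

From Einstein's photoelectric equation: KE_max = hf - φ = hc/λ - φ

Rearranging for φ:
φ = hc/λ - KE_max

Calculate photon energy:
E_photon = hc/λ = 6.7825 eV

Therefore:
φ = 6.7825 - 2.033 = 4.75 eV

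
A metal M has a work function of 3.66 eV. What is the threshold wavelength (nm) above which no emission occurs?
338.75 nm

The threshold wavelength is when the photon energy equals the work function:
hc/λ₀ = φ

Solving for λ₀:
λ₀ = hc/φ = (6.626×10⁻³⁴ J·s)(3×10⁸ m/s) / (3.66 eV × 1.602×10⁻¹⁹ J/eV)
λ₀ = 338.75 nm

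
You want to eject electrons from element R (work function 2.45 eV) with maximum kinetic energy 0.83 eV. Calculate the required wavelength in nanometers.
378.00 nm

From Einstein's equation: KE_max = hc/λ - φ

Rearranging for λ:
hc/λ = KE_max + φ
λ = hc/(KE_max + φ)

Required photon energy:
E_photon = KE_max + φ = 0.83 + 2.45 = 3.28 eV

Required wavelength:
λ = hc/E_photon = (6.626×10⁻³⁴)(3×10⁸) / (3.28 × 1.602×10⁻¹⁹)
λ = 378.00 nm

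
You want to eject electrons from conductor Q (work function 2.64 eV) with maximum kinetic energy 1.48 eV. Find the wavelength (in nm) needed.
300.93 nm

From Einstein's equation: KE_max = hc/λ - φ

Rearranging for λ:
hc/λ = KE_max + φ
λ = hc/(KE_max + φ)

Required photon energy:
E_photon = KE_max + φ = 1.48 + 2.64 = 4.12 eV

Required wavelength:
λ = hc/E_photon = (6.626×10⁻³⁴)(3×10⁸) / (4.12 × 1.602×10⁻¹⁹)
λ = 300.93 nm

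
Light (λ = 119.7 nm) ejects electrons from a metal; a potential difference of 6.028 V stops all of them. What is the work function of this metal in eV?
4.33 eV

The stopping potential gives the maximum kinetic energy: KE_max = eV_s = 6.028 eV

From Einstein's photoelectric equation: KE_max = hc/λ - φ
Rearranging: φ = hc/λ - KE_max

Calculate photon energy:
E_photon = hc/λ = (6.626×10⁻³⁴ J·s)(3×10⁸ m/s) / (119.7×10⁻⁹ m) = 10.3579 eV

Therefore:
φ = 10.3579 - 6.028 = 4.33 eV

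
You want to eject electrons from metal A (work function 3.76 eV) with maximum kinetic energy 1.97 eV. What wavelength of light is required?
216.38 nm

From Einstein's equation: KE_max = hc/λ - φ

Rearranging for λ:
hc/λ = KE_max + φ
λ = hc/(KE_max + φ)

Required photon energy:
E_photon = KE_max + φ = 1.97 + 3.76 = 5.73 eV

Required wavelength:
λ = hc/E_photon = (6.626×10⁻³⁴)(3×10⁸) / (5.73 × 1.602×10⁻¹⁹)
λ = 216.38 nm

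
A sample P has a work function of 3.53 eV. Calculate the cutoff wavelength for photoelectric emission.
351.23 nm

The threshold wavelength is when the photon energy equals the work function:
hc/λ₀ = φ

Solving for λ₀:
λ₀ = hc/φ = (6.626×10⁻³⁴ J·s)(3×10⁸ m/s) / (3.53 eV × 1.602×10⁻¹⁹ J/eV)
λ₀ = 351.23 nm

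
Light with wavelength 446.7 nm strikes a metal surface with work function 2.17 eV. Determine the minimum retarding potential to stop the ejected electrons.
0.6056 V

The stopping potential V_s satisfies: eV_s = KE_max

First, find KE_max using Einstein's equation:
E_photon = hc/λ = 2.7756 eV
KE_max = E_photon - φ = 2.7756 - 2.17 = 0.6056 eV

Since eV_s = KE_max:
V_s = KE_max/e = 0.6056 V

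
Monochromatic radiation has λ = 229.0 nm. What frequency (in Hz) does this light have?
1.3091e+15 Hz

Using the wave equation: c = fλ

Solving for frequency:
f = c/λ = (3×10⁸ m/s) / (229.0×10⁻⁹ m)
f = 1.3091e+15 Hz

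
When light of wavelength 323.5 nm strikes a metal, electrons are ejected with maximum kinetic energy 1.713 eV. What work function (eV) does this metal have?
2.12 eV

From Einstein's photoelectric equation: KE_max = hf - φ = hc/λ - φ

Rearranging for φ:
φ = hc/λ - KE_max

Calculate photon energy:
E_photon = hc/λ = 3.8326 eV

Therefore:
φ = 3.8326 - 1.713 = 2.12 eV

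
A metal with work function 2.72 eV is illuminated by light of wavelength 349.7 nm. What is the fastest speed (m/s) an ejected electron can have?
5.3885e+05 m/s

First, find the maximum kinetic energy:
E_photon = hc/λ = 3.5454 eV
KE_max = E_photon - φ = 3.5454 - 2.72 = 0.8254 eV

Convert to Joules: KE_max = 0.8254 × 1.602×10⁻¹⁹ J = 1.3225e-19 J

Then use KE = ½mv² to find velocity:
v = √(2·KE/m) = √(2 × 1.3225e-19 J / 9.109e-31 kg)
v = 5.3885e+05 m/s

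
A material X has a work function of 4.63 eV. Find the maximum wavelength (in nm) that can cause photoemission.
267.78 nm

The threshold wavelength is when the photon energy equals the work function:
hc/λ₀ = φ

Solving for λ₀:
λ₀ = hc/φ = (6.626×10⁻³⁴ J·s)(3×10⁸ m/s) / (4.63 eV × 1.602×10⁻¹⁹ J/eV)
λ₀ = 267.78 nm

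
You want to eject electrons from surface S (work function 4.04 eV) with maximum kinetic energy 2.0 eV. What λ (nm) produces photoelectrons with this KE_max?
205.27 nm

From Einstein's equation: KE_max = hc/λ - φ

Rearranging for λ:
hc/λ = KE_max + φ
λ = hc/(KE_max + φ)

Required photon energy:
E_photon = KE_max + φ = 2.0 + 4.04 = 6.04 eV

Required wavelength:
λ = hc/E_photon = (6.626×10⁻³⁴)(3×10⁸) / (6.04 × 1.602×10⁻¹⁹)
λ = 205.27 nm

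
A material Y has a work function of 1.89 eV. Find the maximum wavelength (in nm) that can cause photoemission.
656.00 nm

The threshold wavelength is when the photon energy equals the work function:
hc/λ₀ = φ

Solving for λ₀:
λ₀ = hc/φ = (6.626×10⁻³⁴ J·s)(3×10⁸ m/s) / (1.89 eV × 1.602×10⁻¹⁹ J/eV)
λ₀ = 656.00 nm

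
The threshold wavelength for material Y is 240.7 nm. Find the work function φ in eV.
5.15 eV

At the threshold wavelength, photon energy equals work function:
φ = hc/λ₀

Calculating:
φ = (6.626×10⁻³⁴ J·s)(3×10⁸ m/s) / (240.7×10⁻⁹ m)
φ = 5.15 eV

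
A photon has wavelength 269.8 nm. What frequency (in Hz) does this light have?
1.1112e+15 Hz

Using the wave equation: c = fλ

Solving for frequency:
f = c/λ = (3×10⁸ m/s) / (269.8×10⁻⁹ m)
f = 1.1112e+15 Hz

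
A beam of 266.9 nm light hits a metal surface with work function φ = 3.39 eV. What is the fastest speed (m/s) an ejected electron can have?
6.6452e+05 m/s

First, find the maximum kinetic energy:
E_photon = hc/λ = 4.6453 eV
KE_max = E_photon - φ = 4.6453 - 3.39 = 1.2553 eV

Convert to Joules: KE_max = 1.2553 × 1.602×10⁻¹⁹ J = 2.0113e-19 J

Then use KE = ½mv² to find velocity:
v = √(2·KE/m) = √(2 × 2.0113e-19 J / 9.109e-31 kg)
v = 6.6452e+05 m/s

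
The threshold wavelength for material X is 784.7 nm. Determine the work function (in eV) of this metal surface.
1.58 eV

At the threshold wavelength, photon energy equals work function:
φ = hc/λ₀

Calculating:
φ = (6.626×10⁻³⁴ J·s)(3×10⁸ m/s) / (784.7×10⁻⁹ m)
φ = 1.58 eV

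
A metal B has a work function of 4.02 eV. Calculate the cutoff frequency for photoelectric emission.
9.7203e+14 Hz

The threshold frequency is when the photon energy equals the work function:
hf₀ = φ

Solving for f₀:
f₀ = φ/h = (4.02 eV × 1.602×10⁻¹⁹ J/eV) / (6.626×10⁻³⁴ J·s)
f₀ = 9.7203e+14 Hz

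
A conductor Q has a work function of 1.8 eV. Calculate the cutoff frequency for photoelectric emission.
4.3524e+14 Hz

The threshold frequency is when the photon energy equals the work function:
hf₀ = φ

Solving for f₀:
f₀ = φ/h = (1.8 eV × 1.602×10⁻¹⁹ J/eV) / (6.626×10⁻³⁴ J·s)
f₀ = 4.3524e+14 Hz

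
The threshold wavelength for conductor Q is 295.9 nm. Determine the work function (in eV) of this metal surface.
4.19 eV

At the threshold wavelength, photon energy equals work function:
φ = hc/λ₀

Calculating:
φ = (6.626×10⁻³⁴ J·s)(3×10⁸ m/s) / (295.9×10⁻⁹ m)
φ = 4.19 eV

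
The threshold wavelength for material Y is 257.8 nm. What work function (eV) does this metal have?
4.81 eV

At the threshold wavelength, photon energy equals work function:
φ = hc/λ₀

Calculating:
φ = (6.626×10⁻³⁴ J·s)(3×10⁸ m/s) / (257.8×10⁻⁹ m)
φ = 4.81 eV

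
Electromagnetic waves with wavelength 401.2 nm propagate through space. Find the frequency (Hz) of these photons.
7.4724e+14 Hz

Using the wave equation: c = fλ

Solving for frequency:
f = c/λ = (3×10⁸ m/s) / (401.2×10⁻⁹ m)
f = 7.4724e+14 Hz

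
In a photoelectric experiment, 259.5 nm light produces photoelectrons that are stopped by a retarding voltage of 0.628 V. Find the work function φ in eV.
4.15 eV

The stopping potential gives the maximum kinetic energy: KE_max = eV_s = 0.628 eV

From Einstein's photoelectric equation: KE_max = hc/λ - φ
Rearranging: φ = hc/λ - KE_max

Calculate photon energy:
E_photon = hc/λ = (6.626×10⁻³⁴ J·s)(3×10⁸ m/s) / (259.5×10⁻⁹ m) = 4.7778 eV

Therefore:
φ = 4.7778 - 0.628 = 4.15 eV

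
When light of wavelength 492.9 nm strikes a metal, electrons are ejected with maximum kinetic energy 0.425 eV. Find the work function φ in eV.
2.09 eV

From Einstein's photoelectric equation: KE_max = hf - φ = hc/λ - φ

Rearranging for φ:
φ = hc/λ - KE_max

Calculate photon energy:
E_photon = hc/λ = 2.5154 eV

Therefore:
φ = 2.5154 - 0.425 = 2.09 eV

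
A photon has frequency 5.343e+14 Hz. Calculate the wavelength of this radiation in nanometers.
561.09 nm

Using the wave equation: c = fλ

Solving for wavelength:
λ = c/f = (3×10⁸ m/s) / (5.343e+14 Hz)
λ = 561.09 nm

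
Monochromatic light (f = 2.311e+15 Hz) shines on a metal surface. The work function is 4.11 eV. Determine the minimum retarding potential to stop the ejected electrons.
5.4475 V

The stopping potential V_s satisfies: eV_s = KE_max

First, find KE_max using Einstein's equation:
E_photon = hf = (6.626×10⁻³⁴ J·s)(2.311e+15 Hz) = 9.5575 eV
KE_max = E_photon - φ = 9.5575 - 4.11 = 5.4475 eV

Since eV_s = KE_max:
V_s = KE_max/e = 5.4475 V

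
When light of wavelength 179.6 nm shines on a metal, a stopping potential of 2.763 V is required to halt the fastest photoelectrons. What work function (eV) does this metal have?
4.14 eV

The stopping potential gives the maximum kinetic energy: KE_max = eV_s = 2.763 eV

From Einstein's photoelectric equation: KE_max = hc/λ - φ
Rearranging: φ = hc/λ - KE_max

Calculate photon energy:
E_photon = hc/λ = (6.626×10⁻³⁴ J·s)(3×10⁸ m/s) / (179.6×10⁻⁹ m) = 6.9034 eV

Therefore:
φ = 6.9034 - 2.763 = 4.14 eV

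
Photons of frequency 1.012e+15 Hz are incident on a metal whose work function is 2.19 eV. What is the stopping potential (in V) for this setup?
1.9953 V

The stopping potential V_s satisfies: eV_s = KE_max

First, find KE_max using Einstein's equation:
E_photon = hf = (6.626×10⁻³⁴ J·s)(1.012e+15 Hz) = 4.1853 eV
KE_max = E_photon - φ = 4.1853 - 2.19 = 1.9953 eV

Since eV_s = KE_max:
V_s = KE_max/e = 1.9953 V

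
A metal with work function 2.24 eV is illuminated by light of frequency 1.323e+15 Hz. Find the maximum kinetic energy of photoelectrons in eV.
3.2315 eV

Using Einstein's photoelectric equation: KE_max = hf - φ

First, calculate the photon energy:
E_photon = hf = (6.626×10⁻³⁴ J·s)(1.323e+15 Hz)
E_photon = 5.4715 eV

Then, the maximum kinetic energy:
KE_max = E_photon - φ = 5.4715 eV - 2.24 eV = 3.2315 eV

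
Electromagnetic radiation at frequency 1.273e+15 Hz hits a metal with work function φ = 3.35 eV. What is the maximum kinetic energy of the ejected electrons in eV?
1.9147 eV

Using Einstein's photoelectric equation: KE_max = hf - φ

First, calculate the photon energy:
E_photon = hf = (6.626×10⁻³⁴ J·s)(1.273e+15 Hz)
E_photon = 5.2647 eV

Then, the maximum kinetic energy:
KE_max = E_photon - φ = 5.2647 eV - 3.35 eV = 1.9147 eV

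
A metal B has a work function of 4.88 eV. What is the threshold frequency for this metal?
1.1800e+15 Hz

The threshold frequency is when the photon energy equals the work function:
hf₀ = φ

Solving for f₀:
f₀ = φ/h = (4.88 eV × 1.602×10⁻¹⁹ J/eV) / (6.626×10⁻³⁴ J·s)
f₀ = 1.1800e+15 Hz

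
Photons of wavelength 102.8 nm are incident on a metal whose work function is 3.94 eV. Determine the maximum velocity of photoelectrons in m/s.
1.6901e+06 m/s

First, find the maximum kinetic energy:
E_photon = hc/λ = 12.0607 eV
KE_max = E_photon - φ = 12.0607 - 3.94 = 8.1207 eV

Convert to Joules: KE_max = 8.1207 × 1.602×10⁻¹⁹ J = 1.3011e-18 J

Then use KE = ½mv² to find velocity:
v = √(2·KE/m) = √(2 × 1.3011e-18 J / 9.109e-31 kg)
v = 1.6901e+06 m/s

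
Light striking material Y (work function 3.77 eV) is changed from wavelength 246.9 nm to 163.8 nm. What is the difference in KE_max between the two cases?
2.5476 eV

Using Einstein's equation: KE_max = hc/λ - φ

For λ₁ = 246.9 nm:
KE₁ = hc/λ₁ - φ = 5.0216 - 3.77 = 1.2516 eV

For λ₂ = 163.8 nm:
KE₂ = hc/λ₂ - φ = 7.5692 - 3.77 = 3.7992 eV

Change in KE:
ΔKE = KE₂ - KE₁ = 3.7992 - 1.2516 = 2.5476 eV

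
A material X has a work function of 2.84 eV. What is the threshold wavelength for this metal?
436.56 nm

The threshold wavelength is when the photon energy equals the work function:
hc/λ₀ = φ

Solving for λ₀:
λ₀ = hc/φ = (6.626×10⁻³⁴ J·s)(3×10⁸ m/s) / (2.84 eV × 1.602×10⁻¹⁹ J/eV)
λ₀ = 436.56 nm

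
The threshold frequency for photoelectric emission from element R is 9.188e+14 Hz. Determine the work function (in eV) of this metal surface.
3.80 eV

At the threshold frequency, photon energy equals work function:
φ = hf₀

Calculating:
φ = (6.626×10⁻³⁴ J·s)(9.188e+14 Hz)
φ = 3.80 eV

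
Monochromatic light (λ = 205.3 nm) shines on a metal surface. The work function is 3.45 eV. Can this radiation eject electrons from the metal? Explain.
Yes

For photoemission, the photon energy must exceed the work function.

Photon energy: E = hc/λ = 6.0392 eV
Work function: φ = 3.45 eV

Since E_photon (6.0392 eV) > φ (3.45 eV), photoemission WILL occur.
The threshold wavelength is λ₀ = hc/φ = 359.4 nm.
Since 205.3 nm < 359.4 nm, the light has sufficient energy.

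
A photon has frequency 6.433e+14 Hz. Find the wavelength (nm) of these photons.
466.02 nm

Using the wave equation: c = fλ

Solving for wavelength:
λ = c/f = (3×10⁸ m/s) / (6.433e+14 Hz)
λ = 466.02 nm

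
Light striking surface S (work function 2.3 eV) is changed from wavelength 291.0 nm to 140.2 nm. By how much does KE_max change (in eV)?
4.5828 eV

Using Einstein's equation: KE_max = hc/λ - φ

For λ₁ = 291.0 nm:
KE₁ = hc/λ₁ - φ = 4.2606 - 2.3 = 1.9606 eV

For λ₂ = 140.2 nm:
KE₂ = hc/λ₂ - φ = 8.8434 - 2.3 = 6.5434 eV

Change in KE:
ΔKE = KE₂ - KE₁ = 6.5434 - 1.9606 = 4.5828 eV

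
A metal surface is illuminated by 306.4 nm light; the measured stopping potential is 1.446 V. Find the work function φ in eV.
2.60 eV

The stopping potential gives the maximum kinetic energy: KE_max = eV_s = 1.446 eV

From Einstein's photoelectric equation: KE_max = hc/λ - φ
Rearranging: φ = hc/λ - KE_max

Calculate photon energy:
E_photon = hc/λ = (6.626×10⁻³⁴ J·s)(3×10⁸ m/s) / (306.4×10⁻⁹ m) = 4.0465 eV

Therefore:
φ = 4.0465 - 1.446 = 2.60 eV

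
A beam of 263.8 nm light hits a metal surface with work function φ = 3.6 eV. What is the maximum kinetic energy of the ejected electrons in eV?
1.0999 eV

Using Einstein's photoelectric equation: KE_max = hf - φ = hc/λ - φ

First, calculate the photon energy:
E_photon = hc/λ = (6.626×10⁻³⁴ J·s)(3×10⁸ m/s) / (263.8×10⁻⁹ m)
E_photon = 4.6999 eV

Then, the maximum kinetic energy:
KE_max = E_photon - φ = 4.6999 eV - 3.6 eV = 1.0999 eV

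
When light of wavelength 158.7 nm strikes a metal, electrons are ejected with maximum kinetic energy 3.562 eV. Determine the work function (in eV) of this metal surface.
4.25 eV

From Einstein's photoelectric equation: KE_max = hf - φ = hc/λ - φ

Rearranging for φ:
φ = hc/λ - KE_max

Calculate photon energy:
E_photon = hc/λ = 7.8125 eV

Therefore:
φ = 7.8125 - 3.562 = 4.25 eV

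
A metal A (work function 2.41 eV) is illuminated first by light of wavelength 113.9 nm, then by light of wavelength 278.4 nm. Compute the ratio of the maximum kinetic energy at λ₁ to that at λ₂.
4.1476

Using Einstein's equation: KE_max = hc/λ - φ

For λ₁ = 113.9 nm:
E₁ = hc/λ₁ = 10.8854 eV
KE₁ = E₁ - φ = 10.8854 - 2.41 = 8.4754 eV

For λ₂ = 278.4 nm:
E₂ = hc/λ₂ = 4.4535 eV
KE₂ = E₂ - φ = 4.4535 - 2.41 = 2.0435 eV

Ratio: KE₁/KE₂ = 8.4754/2.0435 = 4.1476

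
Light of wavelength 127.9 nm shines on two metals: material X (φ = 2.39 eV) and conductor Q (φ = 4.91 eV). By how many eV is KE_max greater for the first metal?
2.5200 eV

Using KE_max = hc/λ - φ for each metal:

Photon energy: E = hc/λ = 9.6938 eV

For material X (φ₁ = 2.39 eV):
KE₁ = E - φ₁ = 9.6938 - 2.39 = 7.3038 eV

For conductor Q (φ₂ = 4.91 eV):
KE₂ = E - φ₂ = 9.6938 - 4.91 = 4.7838 eV

Difference:
ΔKE = KE₁ - KE₂ = 7.3038 - 4.7838 = 2.5200 eV

Note: The difference equals the difference in work functions: 4.91 - 2.39 = 2.52 eV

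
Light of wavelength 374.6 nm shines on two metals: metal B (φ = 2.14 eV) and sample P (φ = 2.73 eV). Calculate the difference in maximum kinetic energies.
0.5900 eV

Using KE_max = hc/λ - φ for each metal:

Photon energy: E = hc/λ = 3.3098 eV

For metal B (φ₁ = 2.14 eV):
KE₁ = E - φ₁ = 3.3098 - 2.14 = 1.1698 eV

For sample P (φ₂ = 2.73 eV):
KE₂ = E - φ₂ = 3.3098 - 2.73 = 0.5798 eV

Difference:
ΔKE = KE₁ - KE₂ = 1.1698 - 0.5798 = 0.5900 eV

Note: The difference equals the difference in work functions: 2.73 - 2.14 = 0.59 eV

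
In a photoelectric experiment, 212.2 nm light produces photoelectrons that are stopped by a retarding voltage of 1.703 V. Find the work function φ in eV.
4.14 eV

The stopping potential gives the maximum kinetic energy: KE_max = eV_s = 1.703 eV

From Einstein's photoelectric equation: KE_max = hc/λ - φ
Rearranging: φ = hc/λ - KE_max

Calculate photon energy:
E_photon = hc/λ = (6.626×10⁻³⁴ J·s)(3×10⁸ m/s) / (212.2×10⁻⁹ m) = 5.8428 eV

Therefore:
φ = 5.8428 - 1.703 = 4.14 eV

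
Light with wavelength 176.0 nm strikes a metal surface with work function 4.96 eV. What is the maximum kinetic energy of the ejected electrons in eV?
2.0846 eV

Using Einstein's photoelectric equation: KE_max = hf - φ = hc/λ - φ

First, calculate the photon energy:
E_photon = hc/λ = (6.626×10⁻³⁴ J·s)(3×10⁸ m/s) / (176.0×10⁻⁹ m)
E_photon = 7.0446 eV

Then, the maximum kinetic energy:
KE_max = E_photon - φ = 7.0446 eV - 4.96 eV = 2.0846 eV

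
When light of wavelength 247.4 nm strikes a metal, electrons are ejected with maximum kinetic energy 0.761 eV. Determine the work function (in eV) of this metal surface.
4.25 eV

From Einstein's photoelectric equation: KE_max = hf - φ = hc/λ - φ

Rearranging for φ:
φ = hc/λ - KE_max

Calculate photon energy:
E_photon = hc/λ = 5.0115 eV

Therefore:
φ = 5.0115 - 0.761 = 4.25 eV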